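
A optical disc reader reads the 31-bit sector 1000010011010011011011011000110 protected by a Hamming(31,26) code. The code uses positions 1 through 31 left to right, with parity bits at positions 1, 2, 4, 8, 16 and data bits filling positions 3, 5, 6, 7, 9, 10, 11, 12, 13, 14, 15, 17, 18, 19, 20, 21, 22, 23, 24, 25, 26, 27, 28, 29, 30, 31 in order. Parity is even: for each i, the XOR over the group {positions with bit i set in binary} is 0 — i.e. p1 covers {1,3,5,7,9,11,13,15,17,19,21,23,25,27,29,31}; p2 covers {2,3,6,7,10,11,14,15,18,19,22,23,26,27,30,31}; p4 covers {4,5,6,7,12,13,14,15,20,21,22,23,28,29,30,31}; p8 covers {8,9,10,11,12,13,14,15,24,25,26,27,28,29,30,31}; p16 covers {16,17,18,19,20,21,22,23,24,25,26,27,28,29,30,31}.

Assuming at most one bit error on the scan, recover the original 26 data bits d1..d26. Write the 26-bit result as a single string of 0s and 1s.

00101101001011011111000110

s1 (pos 1,3,5,7,9,11,13,15,17,19,21,23,25,27,29,31): 1⊕0⊕0⊕0⊕1⊕0⊕0⊕1⊕0⊕1⊕1⊕0⊕1⊕0⊕1⊕0 = 1
s2 (pos 2,3,6,7,10,11,14,15,18,19,22,23,26,27,30,31): 0⊕0⊕1⊕0⊕1⊕0⊕0⊕1⊕1⊕1⊕1⊕0⊕0⊕0⊕1⊕0 = 1
s4 (pos 4,5,6,7,12,13,14,15,20,21,22,23,28,29,30,31): 0⊕0⊕1⊕0⊕1⊕0⊕0⊕1⊕0⊕1⊕1⊕0⊕0⊕1⊕1⊕0 = 1
s8 (pos 8,9,10,11,12,13,14,15,24,25,26,27,28,29,30,31): 0⊕1⊕1⊕0⊕1⊕0⊕0⊕1⊕1⊕1⊕0⊕0⊕0⊕1⊕1⊕0 = 0
s16 (pos 16,17,18,19,20,21,22,23,24,25,26,27,28,29,30,31): 1⊕0⊕1⊕1⊕0⊕1⊕1⊕0⊕1⊕1⊕0⊕0⊕0⊕1⊕1⊕0 = 1
Syndrome s16…s1 = 10111 → error at position 23.
Flip position 23: 1000010011010011011011011000110 → 1000010011010011011011111000110
Read data bits from positions 3,5,6,7,9,10,11,12,13,14,15,17,18,19,20,21,22,23,24,25,26,27,28,29,30,31: 00101101001011011111000110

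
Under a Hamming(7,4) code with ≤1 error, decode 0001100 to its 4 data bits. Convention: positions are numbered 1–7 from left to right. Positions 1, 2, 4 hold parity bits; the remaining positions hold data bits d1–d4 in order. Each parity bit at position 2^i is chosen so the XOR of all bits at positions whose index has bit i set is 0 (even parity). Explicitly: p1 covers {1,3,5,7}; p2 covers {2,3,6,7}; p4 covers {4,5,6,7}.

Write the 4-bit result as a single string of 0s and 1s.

s1 (pos 1,3,5,7): 0⊕0⊕1⊕0 = 1
s2 (pos 2,3,6,7): 0⊕0⊕0⊕0 = 0
s4 (pos 4,5,6,7): 1⊕1⊕0⊕0 = 0
Syndrome s4…s1 = 001 → error at position 1.
Flip position 1: 0001100 → 1001100
Read data bits from positions 3,5,6,7: 0100

0100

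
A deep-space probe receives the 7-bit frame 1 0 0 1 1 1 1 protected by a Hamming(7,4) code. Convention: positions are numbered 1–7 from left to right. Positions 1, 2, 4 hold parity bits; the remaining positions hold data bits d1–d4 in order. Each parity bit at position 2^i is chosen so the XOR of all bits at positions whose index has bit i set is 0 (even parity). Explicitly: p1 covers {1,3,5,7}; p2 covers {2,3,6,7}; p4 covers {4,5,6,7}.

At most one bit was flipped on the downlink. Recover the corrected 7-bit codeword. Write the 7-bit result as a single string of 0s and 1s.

s1 (pos 1,3,5,7): 1⊕0⊕1⊕1 = 1
s2 (pos 2,3,6,7): 0⊕0⊕1⊕1 = 0
s4 (pos 4,5,6,7): 1⊕1⊕1⊕1 = 0
Syndrome s4…s1 = 001 → error at position 1.
Flip position 1: 1001111 → 0001111

0001111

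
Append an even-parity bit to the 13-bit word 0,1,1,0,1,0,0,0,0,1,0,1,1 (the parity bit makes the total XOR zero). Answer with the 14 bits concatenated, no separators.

01101000010110

XOR of the 13 data bits: 0⊕1⊕1⊕0⊕1⊕0⊕0⊕0⊕0⊕1⊕0⊕1⊕1 = 0
Parity bit = 0 (so all 14 bits XOR to 0).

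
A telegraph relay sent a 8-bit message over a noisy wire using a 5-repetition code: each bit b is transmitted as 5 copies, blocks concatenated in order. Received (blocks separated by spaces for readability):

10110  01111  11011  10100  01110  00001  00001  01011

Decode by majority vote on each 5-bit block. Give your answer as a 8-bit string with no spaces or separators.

Block 1 (10110): 3 ones → 1
Block 2 (01111): 4 ones → 1
Block 3 (11011): 4 ones → 1
Block 4 (10100): 2 ones → 0
Block 5 (01110): 3 ones → 1
Block 6 (00001): 1 one → 0
Block 7 (00001): 1 one → 0
Block 8 (01011): 3 ones → 1

11101001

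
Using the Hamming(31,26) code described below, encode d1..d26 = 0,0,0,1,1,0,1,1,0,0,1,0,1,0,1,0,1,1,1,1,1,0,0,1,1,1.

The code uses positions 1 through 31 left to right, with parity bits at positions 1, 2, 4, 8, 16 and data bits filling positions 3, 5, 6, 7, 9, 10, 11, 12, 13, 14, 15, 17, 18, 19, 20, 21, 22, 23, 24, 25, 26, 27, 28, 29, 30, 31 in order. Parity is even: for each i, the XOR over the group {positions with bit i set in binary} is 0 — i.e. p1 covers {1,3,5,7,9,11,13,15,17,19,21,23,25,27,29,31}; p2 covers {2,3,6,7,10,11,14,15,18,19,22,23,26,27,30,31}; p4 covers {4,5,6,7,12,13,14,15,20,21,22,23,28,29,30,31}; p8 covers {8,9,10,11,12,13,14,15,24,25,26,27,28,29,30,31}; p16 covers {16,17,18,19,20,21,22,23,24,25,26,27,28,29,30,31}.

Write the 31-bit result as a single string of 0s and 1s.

0101001010110010010101111100111

Place data at non-parity positions: p1 p2 0 p4 0 0 1 p8 1 0 1 1 0 0 1 p16 0 1 0 1 0 1 1 1 1 1 0 0 1 1 1
p1 (pos 1,3,5,7,9,11,13,15,17,19,21,23,25,27,29,31): XOR of data positions = 0⊕0⊕1⊕1⊕1⊕0⊕1⊕0⊕0⊕0⊕1⊕1⊕0⊕1⊕1 = 0
p2 (pos 2,3,6,7,10,11,14,15,18,19,22,23,26,27,30,31): XOR of data positions = 0⊕0⊕1⊕0⊕1⊕0⊕1⊕1⊕0⊕1⊕1⊕1⊕0⊕1⊕1 = 1
p4 (pos 4,5,6,7,12,13,14,15,20,21,22,23,28,29,30,31): XOR of data positions = 0⊕0⊕1⊕1⊕0⊕0⊕1⊕1⊕0⊕1⊕1⊕0⊕1⊕1⊕1 = 1
p8 (pos 8,9,10,11,12,13,14,15,24,25,26,27,28,29,30,31): XOR of data positions = 1⊕0⊕1⊕1⊕0⊕0⊕1⊕1⊕1⊕1⊕0⊕0⊕1⊕1⊕1 = 0
p16 (pos 16,17,18,19,20,21,22,23,24,25,26,27,28,29,30,31): XOR of data positions = 0⊕1⊕0⊕1⊕0⊕1⊕1⊕1⊕1⊕1⊕0⊕0⊕1⊕1⊕1 = 0
Codeword: 0101001010110010010101111100111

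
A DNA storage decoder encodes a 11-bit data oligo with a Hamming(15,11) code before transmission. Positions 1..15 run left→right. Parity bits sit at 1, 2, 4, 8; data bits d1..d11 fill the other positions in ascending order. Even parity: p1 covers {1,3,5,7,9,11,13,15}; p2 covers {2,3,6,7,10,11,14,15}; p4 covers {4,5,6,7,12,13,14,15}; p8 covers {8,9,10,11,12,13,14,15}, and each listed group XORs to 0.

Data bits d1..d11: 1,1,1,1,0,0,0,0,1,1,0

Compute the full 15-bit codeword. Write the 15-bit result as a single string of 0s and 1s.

Place data at non-parity positions: p1 p2 1 p4 1 1 1 p8 0 0 0 0 1 1 0
p1 (pos 1,3,5,7,9,11,13,15): XOR of data positions = 1⊕1⊕1⊕0⊕0⊕1⊕0 = 0
p2 (pos 2,3,6,7,10,11,14,15): XOR of data positions = 1⊕1⊕1⊕0⊕0⊕1⊕0 = 0
p4 (pos 4,5,6,7,12,13,14,15): XOR of data positions = 1⊕1⊕1⊕0⊕1⊕1⊕0 = 1
p8 (pos 8,9,10,11,12,13,14,15): XOR of data positions = 0⊕0⊕0⊕0⊕1⊕1⊕0 = 0
Codeword: 001111100000110

001111100000110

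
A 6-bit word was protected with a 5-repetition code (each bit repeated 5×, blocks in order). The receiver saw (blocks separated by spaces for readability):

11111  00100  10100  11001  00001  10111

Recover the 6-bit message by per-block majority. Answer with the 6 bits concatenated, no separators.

Block 1 (11111): 5 ones → 1
Block 2 (00100): 1 one → 0
Block 3 (10100): 2 ones → 0
Block 4 (11001): 3 ones → 1
Block 5 (00001): 1 one → 0
Block 6 (10111): 4 ones → 1

100101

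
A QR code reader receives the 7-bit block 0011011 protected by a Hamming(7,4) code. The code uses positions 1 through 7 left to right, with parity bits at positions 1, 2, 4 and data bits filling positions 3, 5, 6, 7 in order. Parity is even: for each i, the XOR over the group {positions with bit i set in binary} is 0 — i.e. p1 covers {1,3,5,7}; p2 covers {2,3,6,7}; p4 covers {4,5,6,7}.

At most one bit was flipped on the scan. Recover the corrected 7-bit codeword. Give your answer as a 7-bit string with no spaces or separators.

0011001

s1 (pos 1,3,5,7): 0⊕1⊕0⊕1 = 0
s2 (pos 2,3,6,7): 0⊕1⊕1⊕1 = 1
s4 (pos 4,5,6,7): 1⊕0⊕1⊕1 = 1
Syndrome s4…s1 = 110 → error at position 6.
Flip position 6: 0011011 → 0011001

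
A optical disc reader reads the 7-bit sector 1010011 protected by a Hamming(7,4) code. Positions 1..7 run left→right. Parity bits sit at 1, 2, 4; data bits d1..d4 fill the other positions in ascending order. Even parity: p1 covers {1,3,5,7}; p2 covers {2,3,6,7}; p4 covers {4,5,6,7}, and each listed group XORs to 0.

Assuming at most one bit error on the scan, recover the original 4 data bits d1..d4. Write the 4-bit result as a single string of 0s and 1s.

s1 (pos 1,3,5,7): 1⊕1⊕0⊕1 = 1
s2 (pos 2,3,6,7): 0⊕1⊕1⊕1 = 1
s4 (pos 4,5,6,7): 0⊕0⊕1⊕1 = 0
Syndrome s4…s1 = 011 → error at position 3.
Flip position 3: 1010011 → 1000011
Read data bits from positions 3,5,6,7: 0011

0011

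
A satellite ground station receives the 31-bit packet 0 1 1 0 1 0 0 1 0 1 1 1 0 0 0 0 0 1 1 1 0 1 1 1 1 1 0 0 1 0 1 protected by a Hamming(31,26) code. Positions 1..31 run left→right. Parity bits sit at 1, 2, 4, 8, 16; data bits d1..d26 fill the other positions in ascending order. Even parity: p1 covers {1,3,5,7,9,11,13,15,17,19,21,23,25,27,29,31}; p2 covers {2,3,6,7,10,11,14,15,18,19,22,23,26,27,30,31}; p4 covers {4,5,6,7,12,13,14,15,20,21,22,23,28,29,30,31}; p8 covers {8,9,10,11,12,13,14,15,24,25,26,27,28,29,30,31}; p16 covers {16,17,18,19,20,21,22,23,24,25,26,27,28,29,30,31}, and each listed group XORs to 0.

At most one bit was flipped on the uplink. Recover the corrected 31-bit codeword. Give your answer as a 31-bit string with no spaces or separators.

0110100101100000011101111100101

s1 (pos 1,3,5,7,9,11,13,15,17,19,21,23,25,27,29,31): 0⊕1⊕1⊕0⊕0⊕1⊕0⊕0⊕0⊕1⊕0⊕1⊕1⊕0⊕1⊕1 = 0
s2 (pos 2,3,6,7,10,11,14,15,18,19,22,23,26,27,30,31): 1⊕1⊕0⊕0⊕1⊕1⊕0⊕0⊕1⊕1⊕1⊕1⊕1⊕0⊕0⊕1 = 0
s4 (pos 4,5,6,7,12,13,14,15,20,21,22,23,28,29,30,31): 0⊕1⊕0⊕0⊕1⊕0⊕0⊕0⊕1⊕0⊕1⊕1⊕0⊕1⊕0⊕1 = 1
s8 (pos 8,9,10,11,12,13,14,15,24,25,26,27,28,29,30,31): 1⊕0⊕1⊕1⊕1⊕0⊕0⊕0⊕1⊕1⊕1⊕0⊕0⊕1⊕0⊕1 = 1
s16 (pos 16,17,18,19,20,21,22,23,24,25,26,27,28,29,30,31): 0⊕0⊕1⊕1⊕1⊕0⊕1⊕1⊕1⊕1⊕1⊕0⊕0⊕1⊕0⊕1 = 0
Syndrome s16…s1 = 01100 → error at position 12.
Flip position 12: 0110100101110000011101111100101 → 0110100101100000011101111100101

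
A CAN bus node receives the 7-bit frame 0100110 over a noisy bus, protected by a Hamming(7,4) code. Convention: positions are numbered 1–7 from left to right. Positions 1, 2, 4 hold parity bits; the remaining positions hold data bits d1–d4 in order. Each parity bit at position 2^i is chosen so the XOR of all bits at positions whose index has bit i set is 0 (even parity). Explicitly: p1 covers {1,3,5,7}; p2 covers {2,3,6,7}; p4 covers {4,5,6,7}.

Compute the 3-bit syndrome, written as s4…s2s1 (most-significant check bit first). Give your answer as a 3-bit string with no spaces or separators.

001

s1 (pos 1,3,5,7): 0⊕0⊕1⊕0 = 1
s2 (pos 2,3,6,7): 1⊕0⊕1⊕0 = 0
s4 (pos 4,5,6,7): 0⊕1⊕1⊕0 = 0
Syndrome s4…s1 = 001 → error at position 1.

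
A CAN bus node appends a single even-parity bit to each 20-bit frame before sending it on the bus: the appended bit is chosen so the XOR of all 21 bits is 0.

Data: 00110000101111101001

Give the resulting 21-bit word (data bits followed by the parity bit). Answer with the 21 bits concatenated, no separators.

XOR of the 20 data bits: 0⊕0⊕1⊕1⊕0⊕0⊕0⊕0⊕1⊕0⊕1⊕1⊕1⊕1⊕1⊕0⊕1⊕0⊕0⊕1 = 0
Parity bit = 0 (so all 21 bits XOR to 0).

001100001011111010010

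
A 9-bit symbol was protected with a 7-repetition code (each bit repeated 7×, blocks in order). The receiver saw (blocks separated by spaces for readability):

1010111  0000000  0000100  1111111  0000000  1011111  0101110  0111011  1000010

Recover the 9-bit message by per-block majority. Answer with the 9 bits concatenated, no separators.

100101110

Block 1 (1010111): 5 ones → 1
Block 2 (0000000): 0 ones → 0
Block 3 (0000100): 1 one → 0
Block 4 (1111111): 7 ones → 1
Block 5 (0000000): 0 ones → 0
Block 6 (1011111): 6 ones → 1
Block 7 (0101110): 4 ones → 1
Block 8 (0111011): 5 ones → 1
Block 9 (1000010): 2 ones → 0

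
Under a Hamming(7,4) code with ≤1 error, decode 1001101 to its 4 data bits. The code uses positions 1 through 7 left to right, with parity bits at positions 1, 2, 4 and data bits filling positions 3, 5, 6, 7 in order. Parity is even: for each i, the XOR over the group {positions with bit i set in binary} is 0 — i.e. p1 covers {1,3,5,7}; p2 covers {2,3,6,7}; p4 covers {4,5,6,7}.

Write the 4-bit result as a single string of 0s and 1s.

s1 (pos 1,3,5,7): 1⊕0⊕1⊕1 = 1
s2 (pos 2,3,6,7): 0⊕0⊕0⊕1 = 1
s4 (pos 4,5,6,7): 1⊕1⊕0⊕1 = 1
Syndrome s4…s1 = 111 → error at position 7.
Flip position 7: 1001101 → 1001100
Read data bits from positions 3,5,6,7: 0100

0100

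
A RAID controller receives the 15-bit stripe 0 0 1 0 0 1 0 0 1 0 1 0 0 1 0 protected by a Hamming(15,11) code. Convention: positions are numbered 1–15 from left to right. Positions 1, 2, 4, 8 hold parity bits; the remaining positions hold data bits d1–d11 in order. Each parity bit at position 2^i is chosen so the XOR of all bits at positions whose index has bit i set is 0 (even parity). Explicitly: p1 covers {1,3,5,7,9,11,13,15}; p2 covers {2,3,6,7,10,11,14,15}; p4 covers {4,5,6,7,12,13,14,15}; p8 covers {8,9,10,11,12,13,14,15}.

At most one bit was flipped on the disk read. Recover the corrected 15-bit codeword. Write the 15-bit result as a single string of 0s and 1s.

s1 (pos 1,3,5,7,9,11,13,15): 0⊕1⊕0⊕0⊕1⊕1⊕0⊕0 = 1
s2 (pos 2,3,6,7,10,11,14,15): 0⊕1⊕1⊕0⊕0⊕1⊕1⊕0 = 0
s4 (pos 4,5,6,7,12,13,14,15): 0⊕0⊕1⊕0⊕0⊕0⊕1⊕0 = 0
s8 (pos 8,9,10,11,12,13,14,15): 0⊕1⊕0⊕1⊕0⊕0⊕1⊕0 = 1
Syndrome s8…s1 = 1001 → error at position 9.
Flip position 9: 001001001010010 → 001001000010010

001001000010010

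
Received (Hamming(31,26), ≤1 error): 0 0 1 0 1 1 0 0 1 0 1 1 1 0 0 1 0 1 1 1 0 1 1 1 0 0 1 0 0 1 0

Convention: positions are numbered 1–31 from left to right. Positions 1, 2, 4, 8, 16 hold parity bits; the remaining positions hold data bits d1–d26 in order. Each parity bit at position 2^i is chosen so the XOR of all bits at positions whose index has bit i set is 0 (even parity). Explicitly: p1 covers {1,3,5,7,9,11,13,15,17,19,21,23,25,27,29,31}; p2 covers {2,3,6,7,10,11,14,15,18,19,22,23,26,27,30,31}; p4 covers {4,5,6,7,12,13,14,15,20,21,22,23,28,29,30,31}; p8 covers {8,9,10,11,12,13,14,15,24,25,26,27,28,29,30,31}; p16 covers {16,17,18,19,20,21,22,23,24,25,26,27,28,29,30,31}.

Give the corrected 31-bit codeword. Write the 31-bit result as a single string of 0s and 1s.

0010110010111001011101110110010

s1 (pos 1,3,5,7,9,11,13,15,17,19,21,23,25,27,29,31): 0⊕1⊕1⊕0⊕1⊕1⊕1⊕0⊕0⊕1⊕0⊕1⊕0⊕1⊕0⊕0 = 0
s2 (pos 2,3,6,7,10,11,14,15,18,19,22,23,26,27,30,31): 0⊕1⊕1⊕0⊕0⊕1⊕0⊕0⊕1⊕1⊕1⊕1⊕0⊕1⊕1⊕0 = 1
s4 (pos 4,5,6,7,12,13,14,15,20,21,22,23,28,29,30,31): 0⊕1⊕1⊕0⊕1⊕1⊕0⊕0⊕1⊕0⊕1⊕1⊕0⊕0⊕1⊕0 = 0
s8 (pos 8,9,10,11,12,13,14,15,24,25,26,27,28,29,30,31): 0⊕1⊕0⊕1⊕1⊕1⊕0⊕0⊕1⊕0⊕0⊕1⊕0⊕0⊕1⊕0 = 1
s16 (pos 16,17,18,19,20,21,22,23,24,25,26,27,28,29,30,31): 1⊕0⊕1⊕1⊕1⊕0⊕1⊕1⊕1⊕0⊕0⊕1⊕0⊕0⊕1⊕0 = 1
Syndrome s16…s1 = 11010 → error at position 26.
Flip position 26: 0010110010111001011101110010010 → 0010110010111001011101110110010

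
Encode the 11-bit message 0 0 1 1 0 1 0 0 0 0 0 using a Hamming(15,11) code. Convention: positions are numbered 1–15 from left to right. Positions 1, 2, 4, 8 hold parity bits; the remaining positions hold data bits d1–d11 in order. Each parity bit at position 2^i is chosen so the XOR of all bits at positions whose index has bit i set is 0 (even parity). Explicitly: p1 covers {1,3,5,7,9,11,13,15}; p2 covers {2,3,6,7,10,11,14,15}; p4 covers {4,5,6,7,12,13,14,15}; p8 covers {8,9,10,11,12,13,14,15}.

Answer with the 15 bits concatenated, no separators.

110001110100000

Place data at non-parity positions: p1 p2 0 p4 0 1 1 p8 0 1 0 0 0 0 0
p1 (pos 1,3,5,7,9,11,13,15): XOR of data positions = 0⊕0⊕1⊕0⊕0⊕0⊕0 = 1
p2 (pos 2,3,6,7,10,11,14,15): XOR of data positions = 0⊕1⊕1⊕1⊕0⊕0⊕0 = 1
p4 (pos 4,5,6,7,12,13,14,15): XOR of data positions = 0⊕1⊕1⊕0⊕0⊕0⊕0 = 0
p8 (pos 8,9,10,11,12,13,14,15): XOR of data positions = 0⊕1⊕0⊕0⊕0⊕0⊕0 = 1
Codeword: 110001110100000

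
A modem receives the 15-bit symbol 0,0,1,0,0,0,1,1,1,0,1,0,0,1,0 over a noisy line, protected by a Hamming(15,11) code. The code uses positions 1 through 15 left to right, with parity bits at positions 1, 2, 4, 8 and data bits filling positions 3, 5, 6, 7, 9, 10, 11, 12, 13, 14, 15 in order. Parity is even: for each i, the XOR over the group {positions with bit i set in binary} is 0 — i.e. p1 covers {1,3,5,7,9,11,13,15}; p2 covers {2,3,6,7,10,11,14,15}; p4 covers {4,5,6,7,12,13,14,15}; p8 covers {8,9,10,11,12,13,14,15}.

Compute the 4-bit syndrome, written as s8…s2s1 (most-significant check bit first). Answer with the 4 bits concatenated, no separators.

s1 (pos 1,3,5,7,9,11,13,15): 0⊕1⊕0⊕1⊕1⊕1⊕0⊕0 = 0
s2 (pos 2,3,6,7,10,11,14,15): 0⊕1⊕0⊕1⊕0⊕1⊕1⊕0 = 0
s4 (pos 4,5,6,7,12,13,14,15): 0⊕0⊕0⊕1⊕0⊕0⊕1⊕0 = 0
s8 (pos 8,9,10,11,12,13,14,15): 1⊕1⊕0⊕1⊕0⊕0⊕1⊕0 = 0
Syndrome s8…s1 = 0000 → no error.

0000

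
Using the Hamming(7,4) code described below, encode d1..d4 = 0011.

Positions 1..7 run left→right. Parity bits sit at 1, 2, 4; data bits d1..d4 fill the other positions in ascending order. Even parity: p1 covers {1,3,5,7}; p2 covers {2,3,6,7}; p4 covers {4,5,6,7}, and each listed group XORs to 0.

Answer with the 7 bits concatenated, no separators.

1000011

Place data at non-parity positions: p1 p2 0 p4 0 1 1
p1 (pos 1,3,5,7): XOR of data positions = 0⊕0⊕1 = 1
p2 (pos 2,3,6,7): XOR of data positions = 0⊕1⊕1 = 0
p4 (pos 4,5,6,7): XOR of data positions = 0⊕1⊕1 = 0
Codeword: 1000011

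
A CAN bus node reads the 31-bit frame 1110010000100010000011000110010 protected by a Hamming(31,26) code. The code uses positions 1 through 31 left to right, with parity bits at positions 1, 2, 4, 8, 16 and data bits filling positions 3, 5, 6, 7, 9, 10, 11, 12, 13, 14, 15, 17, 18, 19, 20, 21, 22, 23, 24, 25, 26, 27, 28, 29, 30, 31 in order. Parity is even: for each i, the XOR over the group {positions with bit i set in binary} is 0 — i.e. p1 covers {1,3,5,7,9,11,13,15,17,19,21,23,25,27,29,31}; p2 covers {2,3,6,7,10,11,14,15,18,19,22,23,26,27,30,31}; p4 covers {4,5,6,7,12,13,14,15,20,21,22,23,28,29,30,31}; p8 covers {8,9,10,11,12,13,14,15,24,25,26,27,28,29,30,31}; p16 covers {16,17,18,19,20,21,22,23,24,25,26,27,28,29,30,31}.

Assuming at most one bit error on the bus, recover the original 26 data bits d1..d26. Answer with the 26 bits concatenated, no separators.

10100010001000011000110000

s1 (pos 1,3,5,7,9,11,13,15,17,19,21,23,25,27,29,31): 1⊕1⊕0⊕0⊕0⊕1⊕0⊕1⊕0⊕0⊕1⊕0⊕0⊕1⊕0⊕0 = 0
s2 (pos 2,3,6,7,10,11,14,15,18,19,22,23,26,27,30,31): 1⊕1⊕1⊕0⊕0⊕1⊕0⊕1⊕0⊕0⊕1⊕0⊕1⊕1⊕1⊕0 = 1
s4 (pos 4,5,6,7,12,13,14,15,20,21,22,23,28,29,30,31): 0⊕0⊕1⊕0⊕0⊕0⊕0⊕1⊕0⊕1⊕1⊕0⊕0⊕0⊕1⊕0 = 1
s8 (pos 8,9,10,11,12,13,14,15,24,25,26,27,28,29,30,31): 0⊕0⊕0⊕1⊕0⊕0⊕0⊕1⊕0⊕0⊕1⊕1⊕0⊕0⊕1⊕0 = 1
s16 (pos 16,17,18,19,20,21,22,23,24,25,26,27,28,29,30,31): 0⊕0⊕0⊕0⊕0⊕1⊕1⊕0⊕0⊕0⊕1⊕1⊕0⊕0⊕1⊕0 = 1
Syndrome s16…s1 = 11110 → error at position 30.
Flip position 30: 1110010000100010000011000110010 → 1110010000100010000011000110000
Read data bits from positions 3,5,6,7,9,10,11,12,13,14,15,17,18,19,20,21,22,23,24,25,26,27,28,29,30,31: 10100010001000011000110000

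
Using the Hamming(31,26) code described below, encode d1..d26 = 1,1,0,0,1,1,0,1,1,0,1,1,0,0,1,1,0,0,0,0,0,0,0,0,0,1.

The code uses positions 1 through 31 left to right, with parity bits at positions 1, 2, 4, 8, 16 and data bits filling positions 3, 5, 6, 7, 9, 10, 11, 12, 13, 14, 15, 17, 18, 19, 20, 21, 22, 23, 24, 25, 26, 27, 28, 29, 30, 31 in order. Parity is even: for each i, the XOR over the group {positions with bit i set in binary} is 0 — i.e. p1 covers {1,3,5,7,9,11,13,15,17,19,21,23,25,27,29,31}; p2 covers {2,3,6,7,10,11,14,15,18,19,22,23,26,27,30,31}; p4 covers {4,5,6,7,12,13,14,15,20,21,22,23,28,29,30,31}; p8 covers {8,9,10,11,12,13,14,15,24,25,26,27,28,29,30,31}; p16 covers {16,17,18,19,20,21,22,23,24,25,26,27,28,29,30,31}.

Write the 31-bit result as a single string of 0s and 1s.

Place data at non-parity positions: p1 p2 1 p4 1 0 0 p8 1 1 0 1 1 0 1 p16 1 0 0 1 1 0 0 0 0 0 0 0 0 0 1
p1 (pos 1,3,5,7,9,11,13,15,17,19,21,23,25,27,29,31): XOR of data positions = 1⊕1⊕0⊕1⊕0⊕1⊕1⊕1⊕0⊕1⊕0⊕0⊕0⊕0⊕1 = 0
p2 (pos 2,3,6,7,10,11,14,15,18,19,22,23,26,27,30,31): XOR of data positions = 1⊕0⊕0⊕1⊕0⊕0⊕1⊕0⊕0⊕0⊕0⊕0⊕0⊕0⊕1 = 0
p4 (pos 4,5,6,7,12,13,14,15,20,21,22,23,28,29,30,31): XOR of data positions = 1⊕0⊕0⊕1⊕1⊕0⊕1⊕1⊕1⊕0⊕0⊕0⊕0⊕0⊕1 = 1
p8 (pos 8,9,10,11,12,13,14,15,24,25,26,27,28,29,30,31): XOR of data positions = 1⊕1⊕0⊕1⊕1⊕0⊕1⊕0⊕0⊕0⊕0⊕0⊕0⊕0⊕1 = 0
p16 (pos 16,17,18,19,20,21,22,23,24,25,26,27,28,29,30,31): XOR of data positions = 1⊕0⊕0⊕1⊕1⊕0⊕0⊕0⊕0⊕0⊕0⊕0⊕0⊕0⊕1 = 0
Codeword: 0011100011011010100110000000001

0011100011011010100110000000001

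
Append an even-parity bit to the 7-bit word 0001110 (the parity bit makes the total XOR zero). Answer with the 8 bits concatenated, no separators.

00011101

XOR of the 7 data bits: 0⊕0⊕0⊕1⊕1⊕1⊕0 = 1
Parity bit = 1 (so all 8 bits XOR to 0).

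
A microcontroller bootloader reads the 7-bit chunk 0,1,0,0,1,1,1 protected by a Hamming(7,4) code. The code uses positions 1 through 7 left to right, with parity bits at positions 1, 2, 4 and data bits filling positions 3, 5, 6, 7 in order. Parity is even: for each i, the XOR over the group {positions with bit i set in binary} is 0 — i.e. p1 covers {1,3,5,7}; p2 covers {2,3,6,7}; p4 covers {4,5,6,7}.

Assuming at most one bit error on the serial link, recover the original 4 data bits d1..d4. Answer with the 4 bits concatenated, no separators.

s1 (pos 1,3,5,7): 0⊕0⊕1⊕1 = 0
s2 (pos 2,3,6,7): 1⊕0⊕1⊕1 = 1
s4 (pos 4,5,6,7): 0⊕1⊕1⊕1 = 1
Syndrome s4…s1 = 110 → error at position 6.
Flip position 6: 0100111 → 0100101
Read data bits from positions 3,5,6,7: 0101

0101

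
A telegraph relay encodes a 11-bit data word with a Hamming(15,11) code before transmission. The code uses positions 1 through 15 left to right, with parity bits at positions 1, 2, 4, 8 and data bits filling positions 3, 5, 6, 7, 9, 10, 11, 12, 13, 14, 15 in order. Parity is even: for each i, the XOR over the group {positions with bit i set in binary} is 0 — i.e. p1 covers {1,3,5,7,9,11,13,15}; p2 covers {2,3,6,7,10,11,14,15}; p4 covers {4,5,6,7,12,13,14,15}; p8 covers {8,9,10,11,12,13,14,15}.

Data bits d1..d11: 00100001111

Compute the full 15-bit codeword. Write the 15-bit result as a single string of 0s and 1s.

Place data at non-parity positions: p1 p2 0 p4 0 1 0 p8 0 0 0 1 1 1 1
p1 (pos 1,3,5,7,9,11,13,15): XOR of data positions = 0⊕0⊕0⊕0⊕0⊕1⊕1 = 0
p2 (pos 2,3,6,7,10,11,14,15): XOR of data positions = 0⊕1⊕0⊕0⊕0⊕1⊕1 = 1
p4 (pos 4,5,6,7,12,13,14,15): XOR of data positions = 0⊕1⊕0⊕1⊕1⊕1⊕1 = 1
p8 (pos 8,9,10,11,12,13,14,15): XOR of data positions = 0⊕0⊕0⊕1⊕1⊕1⊕1 = 0
Codeword: 010101000001111

010101000001111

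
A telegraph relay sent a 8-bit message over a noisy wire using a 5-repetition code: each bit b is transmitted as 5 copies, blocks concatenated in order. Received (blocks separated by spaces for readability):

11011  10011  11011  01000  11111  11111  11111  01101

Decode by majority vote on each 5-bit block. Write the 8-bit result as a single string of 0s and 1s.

11101111

Block 1 (11011): 4 ones → 1
Block 2 (10011): 3 ones → 1
Block 3 (11011): 4 ones → 1
Block 4 (01000): 1 one → 0
Block 5 (11111): 5 ones → 1
Block 6 (11111): 5 ones → 1
Block 7 (11111): 5 ones → 1
Block 8 (01101): 3 ones → 1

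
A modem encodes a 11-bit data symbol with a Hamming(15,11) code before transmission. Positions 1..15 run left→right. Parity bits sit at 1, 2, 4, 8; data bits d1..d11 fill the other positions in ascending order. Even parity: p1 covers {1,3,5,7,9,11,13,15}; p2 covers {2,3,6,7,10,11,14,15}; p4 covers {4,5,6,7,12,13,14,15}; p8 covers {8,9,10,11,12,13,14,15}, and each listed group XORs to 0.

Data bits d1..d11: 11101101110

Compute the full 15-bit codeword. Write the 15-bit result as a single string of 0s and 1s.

Place data at non-parity positions: p1 p2 1 p4 1 1 0 p8 1 1 0 1 1 1 0
p1 (pos 1,3,5,7,9,11,13,15): XOR of data positions = 1⊕1⊕0⊕1⊕0⊕1⊕0 = 0
p2 (pos 2,3,6,7,10,11,14,15): XOR of data positions = 1⊕1⊕0⊕1⊕0⊕1⊕0 = 0
p4 (pos 4,5,6,7,12,13,14,15): XOR of data positions = 1⊕1⊕0⊕1⊕1⊕1⊕0 = 1
p8 (pos 8,9,10,11,12,13,14,15): XOR of data positions = 1⊕1⊕0⊕1⊕1⊕1⊕0 = 1
Codeword: 001111011101110

001111011101110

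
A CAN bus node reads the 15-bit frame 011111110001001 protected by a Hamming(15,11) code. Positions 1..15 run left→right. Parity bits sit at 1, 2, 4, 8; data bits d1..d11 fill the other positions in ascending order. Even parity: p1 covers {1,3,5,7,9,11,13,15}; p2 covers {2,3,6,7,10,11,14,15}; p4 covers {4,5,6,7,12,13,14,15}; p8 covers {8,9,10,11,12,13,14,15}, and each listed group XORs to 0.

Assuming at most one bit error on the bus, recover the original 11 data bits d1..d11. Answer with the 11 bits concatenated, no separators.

s1 (pos 1,3,5,7,9,11,13,15): 0⊕1⊕1⊕1⊕0⊕0⊕0⊕1 = 0
s2 (pos 2,3,6,7,10,11,14,15): 1⊕1⊕1⊕1⊕0⊕0⊕0⊕1 = 1
s4 (pos 4,5,6,7,12,13,14,15): 1⊕1⊕1⊕1⊕1⊕0⊕0⊕1 = 0
s8 (pos 8,9,10,11,12,13,14,15): 1⊕0⊕0⊕0⊕1⊕0⊕0⊕1 = 1
Syndrome s8…s1 = 1010 → error at position 10.
Flip position 10: 011111110001001 → 011111110101001
Read data bits from positions 3,5,6,7,9,10,11,12,13,14,15: 11110101001

11110101001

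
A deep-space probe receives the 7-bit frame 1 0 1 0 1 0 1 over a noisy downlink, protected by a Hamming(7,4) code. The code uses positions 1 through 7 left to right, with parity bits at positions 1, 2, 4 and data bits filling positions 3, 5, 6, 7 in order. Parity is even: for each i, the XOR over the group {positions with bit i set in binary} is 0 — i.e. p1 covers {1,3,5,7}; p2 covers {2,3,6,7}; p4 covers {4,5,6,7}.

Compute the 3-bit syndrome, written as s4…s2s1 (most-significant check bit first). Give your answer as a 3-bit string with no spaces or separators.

s1 (pos 1,3,5,7): 1⊕1⊕1⊕1 = 0
s2 (pos 2,3,6,7): 0⊕1⊕0⊕1 = 0
s4 (pos 4,5,6,7): 0⊕1⊕0⊕1 = 0
Syndrome s4…s1 = 000 → no error.

000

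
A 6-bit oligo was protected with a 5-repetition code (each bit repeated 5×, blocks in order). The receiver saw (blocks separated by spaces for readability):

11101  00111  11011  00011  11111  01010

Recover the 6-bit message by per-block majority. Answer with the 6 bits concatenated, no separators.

111010

Block 1 (11101): 4 ones → 1
Block 2 (00111): 3 ones → 1
Block 3 (11011): 4 ones → 1
Block 4 (00011): 2 ones → 0
Block 5 (11111): 5 ones → 1
Block 6 (01010): 2 ones → 0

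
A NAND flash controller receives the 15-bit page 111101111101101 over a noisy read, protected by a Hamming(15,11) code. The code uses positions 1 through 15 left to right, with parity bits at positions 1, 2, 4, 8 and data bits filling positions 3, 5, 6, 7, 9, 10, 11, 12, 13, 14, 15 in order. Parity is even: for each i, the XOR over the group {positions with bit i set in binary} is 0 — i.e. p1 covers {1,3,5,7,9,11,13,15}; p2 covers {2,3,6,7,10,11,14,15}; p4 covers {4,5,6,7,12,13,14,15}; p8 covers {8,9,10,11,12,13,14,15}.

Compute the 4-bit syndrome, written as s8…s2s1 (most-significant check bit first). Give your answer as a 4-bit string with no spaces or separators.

0000

s1 (pos 1,3,5,7,9,11,13,15): 1⊕1⊕0⊕1⊕1⊕0⊕1⊕1 = 0
s2 (pos 2,3,6,7,10,11,14,15): 1⊕1⊕1⊕1⊕1⊕0⊕0⊕1 = 0
s4 (pos 4,5,6,7,12,13,14,15): 1⊕0⊕1⊕1⊕1⊕1⊕0⊕1 = 0
s8 (pos 8,9,10,11,12,13,14,15): 1⊕1⊕1⊕0⊕1⊕1⊕0⊕1 = 0
Syndrome s8…s1 = 0000 → no error.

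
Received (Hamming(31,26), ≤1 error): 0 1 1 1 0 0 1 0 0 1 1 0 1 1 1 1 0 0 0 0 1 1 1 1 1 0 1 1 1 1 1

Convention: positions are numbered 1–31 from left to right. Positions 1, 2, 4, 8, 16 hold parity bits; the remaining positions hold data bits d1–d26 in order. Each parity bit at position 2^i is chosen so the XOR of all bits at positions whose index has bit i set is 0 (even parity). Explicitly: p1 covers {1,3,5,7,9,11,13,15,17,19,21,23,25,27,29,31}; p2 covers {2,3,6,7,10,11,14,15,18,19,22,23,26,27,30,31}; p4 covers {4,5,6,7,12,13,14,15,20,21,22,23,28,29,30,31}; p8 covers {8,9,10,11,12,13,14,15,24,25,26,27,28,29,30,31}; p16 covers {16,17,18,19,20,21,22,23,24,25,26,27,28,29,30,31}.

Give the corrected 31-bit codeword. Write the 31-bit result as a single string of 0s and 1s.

0111001001101111100011111011111

s1 (pos 1,3,5,7,9,11,13,15,17,19,21,23,25,27,29,31): 0⊕1⊕0⊕1⊕0⊕1⊕1⊕1⊕0⊕0⊕1⊕1⊕1⊕1⊕1⊕1 = 1
s2 (pos 2,3,6,7,10,11,14,15,18,19,22,23,26,27,30,31): 1⊕1⊕0⊕1⊕1⊕1⊕1⊕1⊕0⊕0⊕1⊕1⊕0⊕1⊕1⊕1 = 0
s4 (pos 4,5,6,7,12,13,14,15,20,21,22,23,28,29,30,31): 1⊕0⊕0⊕1⊕0⊕1⊕1⊕1⊕0⊕1⊕1⊕1⊕1⊕1⊕1⊕1 = 0
s8 (pos 8,9,10,11,12,13,14,15,24,25,26,27,28,29,30,31): 0⊕0⊕1⊕1⊕0⊕1⊕1⊕1⊕1⊕1⊕0⊕1⊕1⊕1⊕1⊕1 = 0
s16 (pos 16,17,18,19,20,21,22,23,24,25,26,27,28,29,30,31): 1⊕0⊕0⊕0⊕0⊕1⊕1⊕1⊕1⊕1⊕0⊕1⊕1⊕1⊕1⊕1 = 1
Syndrome s16…s1 = 10001 → error at position 17.
Flip position 17: 0111001001101111000011111011111 → 0111001001101111100011111011111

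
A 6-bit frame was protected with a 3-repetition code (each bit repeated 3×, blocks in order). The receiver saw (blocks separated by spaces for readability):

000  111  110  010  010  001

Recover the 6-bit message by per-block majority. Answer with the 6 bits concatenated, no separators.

Block 1 (000): 0 ones → 0
Block 2 (111): 3 ones → 1
Block 3 (110): 2 ones → 1
Block 4 (010): 1 one → 0
Block 5 (010): 1 one → 0
Block 6 (001): 1 one → 0

011000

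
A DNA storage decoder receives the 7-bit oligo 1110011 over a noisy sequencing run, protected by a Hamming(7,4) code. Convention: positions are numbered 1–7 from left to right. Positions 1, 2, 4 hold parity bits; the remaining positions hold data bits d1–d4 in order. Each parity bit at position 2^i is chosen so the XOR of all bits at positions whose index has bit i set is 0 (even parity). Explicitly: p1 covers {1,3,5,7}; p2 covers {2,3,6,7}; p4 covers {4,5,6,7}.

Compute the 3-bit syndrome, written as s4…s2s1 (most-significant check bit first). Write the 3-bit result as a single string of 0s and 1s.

001

s1 (pos 1,3,5,7): 1⊕1⊕0⊕1 = 1
s2 (pos 2,3,6,7): 1⊕1⊕1⊕1 = 0
s4 (pos 4,5,6,7): 0⊕0⊕1⊕1 = 0
Syndrome s4…s1 = 001 → error at position 1.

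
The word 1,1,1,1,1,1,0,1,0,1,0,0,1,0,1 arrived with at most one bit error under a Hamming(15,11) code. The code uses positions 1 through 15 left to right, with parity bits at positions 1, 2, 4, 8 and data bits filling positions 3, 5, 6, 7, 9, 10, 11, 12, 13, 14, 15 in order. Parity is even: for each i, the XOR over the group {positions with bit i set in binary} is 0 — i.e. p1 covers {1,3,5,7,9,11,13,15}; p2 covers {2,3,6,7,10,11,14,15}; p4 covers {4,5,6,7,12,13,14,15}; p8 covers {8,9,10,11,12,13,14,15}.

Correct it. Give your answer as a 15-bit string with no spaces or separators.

111111110100101

s1 (pos 1,3,5,7,9,11,13,15): 1⊕1⊕1⊕0⊕0⊕0⊕1⊕1 = 1
s2 (pos 2,3,6,7,10,11,14,15): 1⊕1⊕1⊕0⊕1⊕0⊕0⊕1 = 1
s4 (pos 4,5,6,7,12,13,14,15): 1⊕1⊕1⊕0⊕0⊕1⊕0⊕1 = 1
s8 (pos 8,9,10,11,12,13,14,15): 1⊕0⊕1⊕0⊕0⊕1⊕0⊕1 = 0
Syndrome s8…s1 = 0111 → error at position 7.
Flip position 7: 111111010100101 → 111111110100101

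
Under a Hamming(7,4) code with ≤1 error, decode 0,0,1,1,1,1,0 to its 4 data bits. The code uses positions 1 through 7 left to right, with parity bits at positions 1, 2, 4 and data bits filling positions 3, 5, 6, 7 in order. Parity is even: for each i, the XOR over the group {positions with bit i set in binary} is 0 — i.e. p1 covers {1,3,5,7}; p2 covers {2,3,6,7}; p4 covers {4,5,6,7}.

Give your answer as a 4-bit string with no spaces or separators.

s1 (pos 1,3,5,7): 0⊕1⊕1⊕0 = 0
s2 (pos 2,3,6,7): 0⊕1⊕1⊕0 = 0
s4 (pos 4,5,6,7): 1⊕1⊕1⊕0 = 1
Syndrome s4…s1 = 100 → error at position 4.
Flip position 4: 0011110 → 0010110
Read data bits from positions 3,5,6,7: 1110

1110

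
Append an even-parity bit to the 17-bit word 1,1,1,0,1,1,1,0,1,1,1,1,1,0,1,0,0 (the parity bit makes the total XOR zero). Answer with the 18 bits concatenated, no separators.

111011101111101000

XOR of the 17 data bits: 1⊕1⊕1⊕0⊕1⊕1⊕1⊕0⊕1⊕1⊕1⊕1⊕1⊕0⊕1⊕0⊕0 = 0
Parity bit = 0 (so all 18 bits XOR to 0).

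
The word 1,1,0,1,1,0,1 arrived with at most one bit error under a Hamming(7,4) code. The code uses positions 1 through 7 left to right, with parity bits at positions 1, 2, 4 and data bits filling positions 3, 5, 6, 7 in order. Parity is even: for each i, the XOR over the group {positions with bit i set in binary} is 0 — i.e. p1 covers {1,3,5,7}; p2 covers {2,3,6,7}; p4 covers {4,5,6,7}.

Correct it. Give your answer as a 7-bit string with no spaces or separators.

1101001

s1 (pos 1,3,5,7): 1⊕0⊕1⊕1 = 1
s2 (pos 2,3,6,7): 1⊕0⊕0⊕1 = 0
s4 (pos 4,5,6,7): 1⊕1⊕0⊕1 = 1
Syndrome s4…s1 = 101 → error at position 5.
Flip position 5: 1101101 → 1101001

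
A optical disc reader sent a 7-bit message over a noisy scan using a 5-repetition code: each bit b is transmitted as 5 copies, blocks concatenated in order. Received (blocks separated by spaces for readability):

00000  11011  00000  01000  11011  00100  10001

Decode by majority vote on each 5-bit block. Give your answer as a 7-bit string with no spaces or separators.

0100100

Block 1 (00000): 0 ones → 0
Block 2 (11011): 4 ones → 1
Block 3 (00000): 0 ones → 0
Block 4 (01000): 1 one → 0
Block 5 (11011): 4 ones → 1
Block 6 (00100): 1 one → 0
Block 7 (10001): 2 ones → 0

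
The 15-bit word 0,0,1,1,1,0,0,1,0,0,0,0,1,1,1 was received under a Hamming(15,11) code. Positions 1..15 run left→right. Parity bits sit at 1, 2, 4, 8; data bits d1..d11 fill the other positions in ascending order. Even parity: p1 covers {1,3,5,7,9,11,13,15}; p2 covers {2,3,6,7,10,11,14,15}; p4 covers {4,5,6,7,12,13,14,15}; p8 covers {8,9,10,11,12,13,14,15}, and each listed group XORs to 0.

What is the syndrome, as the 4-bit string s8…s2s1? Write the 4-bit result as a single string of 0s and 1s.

s1 (pos 1,3,5,7,9,11,13,15): 0⊕1⊕1⊕0⊕0⊕0⊕1⊕1 = 0
s2 (pos 2,3,6,7,10,11,14,15): 0⊕1⊕0⊕0⊕0⊕0⊕1⊕1 = 1
s4 (pos 4,5,6,7,12,13,14,15): 1⊕1⊕0⊕0⊕0⊕1⊕1⊕1 = 1
s8 (pos 8,9,10,11,12,13,14,15): 1⊕0⊕0⊕0⊕0⊕1⊕1⊕1 = 0
Syndrome s8…s1 = 0110 → error at position 6.

0110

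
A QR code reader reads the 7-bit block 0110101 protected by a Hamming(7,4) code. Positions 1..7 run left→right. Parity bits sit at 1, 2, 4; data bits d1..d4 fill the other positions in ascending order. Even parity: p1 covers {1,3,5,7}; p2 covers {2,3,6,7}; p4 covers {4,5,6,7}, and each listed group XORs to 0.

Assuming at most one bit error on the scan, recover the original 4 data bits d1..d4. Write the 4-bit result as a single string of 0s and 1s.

0101

s1 (pos 1,3,5,7): 0⊕1⊕1⊕1 = 1
s2 (pos 2,3,6,7): 1⊕1⊕0⊕1 = 1
s4 (pos 4,5,6,7): 0⊕1⊕0⊕1 = 0
Syndrome s4…s1 = 011 → error at position 3.
Flip position 3: 0110101 → 0100101
Read data bits from positions 3,5,6,7: 0101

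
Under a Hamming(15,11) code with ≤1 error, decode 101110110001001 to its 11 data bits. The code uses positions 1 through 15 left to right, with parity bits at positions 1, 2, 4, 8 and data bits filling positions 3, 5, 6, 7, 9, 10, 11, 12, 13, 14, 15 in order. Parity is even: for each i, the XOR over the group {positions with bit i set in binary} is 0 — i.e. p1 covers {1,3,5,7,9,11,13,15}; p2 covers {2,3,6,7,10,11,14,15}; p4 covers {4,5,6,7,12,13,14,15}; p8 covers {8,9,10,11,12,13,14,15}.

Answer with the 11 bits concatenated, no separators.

s1 (pos 1,3,5,7,9,11,13,15): 1⊕1⊕1⊕1⊕0⊕0⊕0⊕1 = 1
s2 (pos 2,3,6,7,10,11,14,15): 0⊕1⊕0⊕1⊕0⊕0⊕0⊕1 = 1
s4 (pos 4,5,6,7,12,13,14,15): 1⊕1⊕0⊕1⊕1⊕0⊕0⊕1 = 1
s8 (pos 8,9,10,11,12,13,14,15): 1⊕0⊕0⊕0⊕1⊕0⊕0⊕1 = 1
Syndrome s8…s1 = 1111 → error at position 15.
Flip position 15: 101110110001001 → 101110110001000
Read data bits from positions 3,5,6,7,9,10,11,12,13,14,15: 11010001000

11010001000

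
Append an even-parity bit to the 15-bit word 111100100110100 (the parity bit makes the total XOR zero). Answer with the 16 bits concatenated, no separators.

XOR of the 15 data bits: 1⊕1⊕1⊕1⊕0⊕0⊕1⊕0⊕0⊕1⊕1⊕0⊕1⊕0⊕0 = 0
Parity bit = 0 (so all 16 bits XOR to 0).

1111001001101000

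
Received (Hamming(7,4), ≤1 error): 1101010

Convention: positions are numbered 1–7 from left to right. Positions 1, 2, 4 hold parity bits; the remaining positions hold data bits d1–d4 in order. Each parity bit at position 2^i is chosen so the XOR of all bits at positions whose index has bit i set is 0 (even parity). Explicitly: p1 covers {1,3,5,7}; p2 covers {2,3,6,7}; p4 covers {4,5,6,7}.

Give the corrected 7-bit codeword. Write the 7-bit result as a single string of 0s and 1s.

s1 (pos 1,3,5,7): 1⊕0⊕0⊕0 = 1
s2 (pos 2,3,6,7): 1⊕0⊕1⊕0 = 0
s4 (pos 4,5,6,7): 1⊕0⊕1⊕0 = 0
Syndrome s4…s1 = 001 → error at position 1.
Flip position 1: 1101010 → 0101010

0101010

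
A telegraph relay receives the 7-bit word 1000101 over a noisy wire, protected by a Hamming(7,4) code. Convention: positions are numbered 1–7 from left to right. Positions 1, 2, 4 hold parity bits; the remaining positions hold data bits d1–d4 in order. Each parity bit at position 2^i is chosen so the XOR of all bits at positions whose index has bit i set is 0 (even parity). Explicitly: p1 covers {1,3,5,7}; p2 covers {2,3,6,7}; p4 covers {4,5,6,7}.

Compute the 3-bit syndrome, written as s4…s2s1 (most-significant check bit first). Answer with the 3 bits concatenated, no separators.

s1 (pos 1,3,5,7): 1⊕0⊕1⊕1 = 1
s2 (pos 2,3,6,7): 0⊕0⊕0⊕1 = 1
s4 (pos 4,5,6,7): 0⊕1⊕0⊕1 = 0
Syndrome s4…s1 = 011 → error at position 3.

011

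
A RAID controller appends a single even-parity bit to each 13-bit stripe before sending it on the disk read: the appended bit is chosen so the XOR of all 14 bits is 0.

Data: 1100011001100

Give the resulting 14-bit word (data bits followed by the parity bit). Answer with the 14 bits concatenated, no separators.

XOR of the 13 data bits: 1⊕1⊕0⊕0⊕0⊕1⊕1⊕0⊕0⊕1⊕1⊕0⊕0 = 0
Parity bit = 0 (so all 14 bits XOR to 0).

11000110011000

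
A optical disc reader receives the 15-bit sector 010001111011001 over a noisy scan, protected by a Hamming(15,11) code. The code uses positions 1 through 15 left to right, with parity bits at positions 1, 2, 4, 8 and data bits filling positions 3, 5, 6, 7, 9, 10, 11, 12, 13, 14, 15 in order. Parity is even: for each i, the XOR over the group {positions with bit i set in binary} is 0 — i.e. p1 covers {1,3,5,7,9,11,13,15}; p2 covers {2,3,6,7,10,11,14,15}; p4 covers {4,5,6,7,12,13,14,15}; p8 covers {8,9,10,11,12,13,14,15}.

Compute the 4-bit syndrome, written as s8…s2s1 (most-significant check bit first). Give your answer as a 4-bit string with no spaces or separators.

s1 (pos 1,3,5,7,9,11,13,15): 0⊕0⊕0⊕1⊕1⊕1⊕0⊕1 = 0
s2 (pos 2,3,6,7,10,11,14,15): 1⊕0⊕1⊕1⊕0⊕1⊕0⊕1 = 1
s4 (pos 4,5,6,7,12,13,14,15): 0⊕0⊕1⊕1⊕1⊕0⊕0⊕1 = 0
s8 (pos 8,9,10,11,12,13,14,15): 1⊕1⊕0⊕1⊕1⊕0⊕0⊕1 = 1
Syndrome s8…s1 = 1010 → error at position 10.

1010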